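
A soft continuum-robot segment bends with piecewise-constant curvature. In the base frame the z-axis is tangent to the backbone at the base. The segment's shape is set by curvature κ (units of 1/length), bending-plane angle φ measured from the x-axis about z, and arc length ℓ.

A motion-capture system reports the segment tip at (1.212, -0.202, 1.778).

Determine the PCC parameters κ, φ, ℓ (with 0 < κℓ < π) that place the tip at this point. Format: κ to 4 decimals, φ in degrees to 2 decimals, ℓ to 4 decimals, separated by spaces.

0.5261 350.54 2.2988

ρ = √(x²+y²) = √(1.212² + -0.202²) = 1.22872
φ = atan2(y, x) mod 360° = atan2(-0.202, 1.212) = 350.5377°
|p|² = ρ² + z² = 1.22872² + 1.778² = 4.67103
κ = 2ρ / |p|² = 2×1.22872 / 4.67103 = 0.52610
θ = 2·atan2(ρ, z) = 2·atan2(1.22872, 1.778) = 1.20941 rad
ℓ = θ/κ = 1.20941/0.52610 = 2.29882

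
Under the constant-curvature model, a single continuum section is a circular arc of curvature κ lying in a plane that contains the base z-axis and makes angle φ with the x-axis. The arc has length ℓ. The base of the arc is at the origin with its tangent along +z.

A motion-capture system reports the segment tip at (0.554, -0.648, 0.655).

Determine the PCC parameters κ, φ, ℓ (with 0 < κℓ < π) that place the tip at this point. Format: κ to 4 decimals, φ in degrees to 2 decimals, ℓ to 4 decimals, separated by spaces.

ρ = √(x²+y²) = √(0.554² + -0.648²) = 0.85254
φ = atan2(y, x) mod 360° = atan2(-0.648, 0.554) = 310.5284°
|p|² = ρ² + z² = 0.85254² + 0.655² = 1.15585
κ = 2ρ / |p|² = 2×0.85254 / 1.15585 = 1.47518
θ = 2·atan2(ρ, z) = 2·atan2(0.85254, 0.655) = 1.83138 rad
ℓ = θ/κ = 1.83138/1.47518 = 1.24146

1.4752 310.53 1.2415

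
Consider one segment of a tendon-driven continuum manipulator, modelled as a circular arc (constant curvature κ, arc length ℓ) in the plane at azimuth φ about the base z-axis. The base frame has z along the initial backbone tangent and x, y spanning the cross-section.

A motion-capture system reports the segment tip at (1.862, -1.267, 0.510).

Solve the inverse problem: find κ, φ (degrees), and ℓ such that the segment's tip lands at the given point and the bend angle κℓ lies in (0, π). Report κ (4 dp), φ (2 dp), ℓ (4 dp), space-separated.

ρ = √(x²+y²) = √(1.862² + -1.267²) = 2.25218
φ = atan2(y, x) mod 360° = atan2(-1.267, 1.862) = 325.7666°
|p|² = ρ² + z² = 2.25218² + 0.510² = 5.33243
κ = 2ρ / |p|² = 2×2.25218 / 5.33243 = 0.84471
θ = 2·atan2(ρ, z) = 2·atan2(2.25218, 0.510) = 2.69621 rad
ℓ = θ/κ = 2.69621/0.84471 = 3.19187

0.8447 325.77 3.1919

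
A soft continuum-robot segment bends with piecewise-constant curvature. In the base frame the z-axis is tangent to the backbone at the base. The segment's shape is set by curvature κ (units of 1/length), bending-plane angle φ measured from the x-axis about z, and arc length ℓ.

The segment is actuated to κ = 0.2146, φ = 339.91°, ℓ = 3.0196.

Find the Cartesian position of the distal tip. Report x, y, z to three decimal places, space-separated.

0.887 -0.324 2.813

θ = κ·ℓ = 0.2146 × 3.0196 = 0.64801 rad
ρ = (1 − cos θ)/κ = (1 − 0.79729)/0.2146 = 0.94460
z = sin θ / κ = 0.60360/0.2146 = 2.81267
x = ρ cos φ = 0.94460 × cos(339.91°) = 0.88712
y = ρ sin φ = 0.94460 × sin(339.91°) = -0.32447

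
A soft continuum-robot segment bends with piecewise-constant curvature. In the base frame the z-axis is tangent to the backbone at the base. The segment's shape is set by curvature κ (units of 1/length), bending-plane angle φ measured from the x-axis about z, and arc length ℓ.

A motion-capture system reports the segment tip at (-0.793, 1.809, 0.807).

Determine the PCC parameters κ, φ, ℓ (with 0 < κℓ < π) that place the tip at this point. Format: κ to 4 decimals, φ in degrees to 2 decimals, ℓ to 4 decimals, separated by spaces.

ρ = √(x²+y²) = √(-0.793² + 1.809²) = 1.97518
φ = atan2(y, x) mod 360° = atan2(1.809, -0.793) = 113.6709°
|p|² = ρ² + z² = 1.97518² + 0.807² = 4.55258
κ = 2ρ / |p|² = 2×1.97518 / 4.55258 = 0.86772
θ = 2·atan2(ρ, z) = 2·atan2(1.97518, 0.807) = 2.36585 rad
ℓ = θ/κ = 2.36585/0.86772 = 2.72651

0.8677 113.67 2.7265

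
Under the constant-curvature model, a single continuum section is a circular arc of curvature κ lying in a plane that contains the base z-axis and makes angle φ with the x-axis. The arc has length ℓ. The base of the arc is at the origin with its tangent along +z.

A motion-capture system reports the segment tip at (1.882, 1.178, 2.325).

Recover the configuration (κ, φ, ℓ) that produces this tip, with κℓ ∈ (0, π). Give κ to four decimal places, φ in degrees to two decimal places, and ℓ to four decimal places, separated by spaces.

0.4297 32.04 3.5487

ρ = √(x²+y²) = √(1.882² + 1.178²) = 2.22027
φ = atan2(y, x) mod 360° = atan2(1.178, 1.882) = 32.0437°
|p|² = ρ² + z² = 2.22027² + 2.325² = 10.33523
κ = 2ρ / |p|² = 2×2.22027 / 10.33523 = 0.42965
θ = 2·atan2(ρ, z) = 2·atan2(2.22027, 2.325) = 1.52472 rad
ℓ = θ/κ = 1.52472/0.42965 = 3.54875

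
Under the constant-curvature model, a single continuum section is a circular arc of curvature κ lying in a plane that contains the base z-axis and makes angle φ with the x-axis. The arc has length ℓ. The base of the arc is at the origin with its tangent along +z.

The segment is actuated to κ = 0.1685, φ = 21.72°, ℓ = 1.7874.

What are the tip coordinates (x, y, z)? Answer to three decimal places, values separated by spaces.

θ = κ·ℓ = 0.1685 × 1.7874 = 0.30118 rad
ρ = (1 − cos θ)/κ = (1 − 0.95499)/0.1685 = 0.26713
z = sin θ / κ = 0.29664/0.1685 = 1.76050
x = ρ cos φ = 0.26713 × cos(21.72°) = 0.24817
y = ρ sin φ = 0.26713 × sin(21.72°) = 0.09886

0.248 0.099 1.761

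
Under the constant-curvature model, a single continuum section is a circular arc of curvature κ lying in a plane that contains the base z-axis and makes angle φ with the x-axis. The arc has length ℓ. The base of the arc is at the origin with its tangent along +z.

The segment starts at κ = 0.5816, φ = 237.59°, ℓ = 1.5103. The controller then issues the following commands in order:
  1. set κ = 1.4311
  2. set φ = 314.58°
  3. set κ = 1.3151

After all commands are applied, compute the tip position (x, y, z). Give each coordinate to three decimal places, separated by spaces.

initial: κ=0.5816, φ=237.59°, ℓ=1.5103
cmd 1: set κ=1.4311 → (κ,φ,ℓ)=(1.4311,237.59°,1.5103) → tip=(-0.5831,-0.9184,0.5804)
cmd 2: set φ=314.58° → (κ,φ,ℓ)=(1.4311,314.58°,1.5103) → tip=(0.7636,-0.7749,0.5804)
cmd 3: set κ=1.3151 → (κ,φ,ℓ)=(1.3151,314.58°,1.5103) → tip=(0.7491,-0.7602,0.6957)

0.749 -0.760 0.696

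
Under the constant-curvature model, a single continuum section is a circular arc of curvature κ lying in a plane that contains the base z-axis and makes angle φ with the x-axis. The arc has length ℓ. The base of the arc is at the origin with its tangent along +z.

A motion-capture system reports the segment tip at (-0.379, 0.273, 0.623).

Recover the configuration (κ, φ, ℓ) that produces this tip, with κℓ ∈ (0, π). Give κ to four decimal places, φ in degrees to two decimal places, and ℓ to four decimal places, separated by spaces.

ρ = √(x²+y²) = √(-0.379² + 0.273²) = 0.46709
φ = atan2(y, x) mod 360° = atan2(0.273, -0.379) = 144.2342°
|p|² = ρ² + z² = 0.46709² + 0.623² = 0.60630
κ = 2ρ / |p|² = 2×0.46709 / 0.60630 = 1.54078
θ = 2·atan2(ρ, z) = 2·atan2(0.46709, 0.623) = 1.28667 rad
ℓ = θ/κ = 1.28667/1.54078 = 0.83507

1.5408 144.23 0.8351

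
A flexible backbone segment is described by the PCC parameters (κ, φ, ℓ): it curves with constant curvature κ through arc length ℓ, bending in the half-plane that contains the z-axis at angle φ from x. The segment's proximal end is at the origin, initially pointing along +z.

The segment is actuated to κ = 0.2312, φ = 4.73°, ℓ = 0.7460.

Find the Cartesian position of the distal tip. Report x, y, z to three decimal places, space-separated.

0.064 0.005 0.742

θ = κ·ℓ = 0.2312 × 0.7460 = 0.17248 rad
ρ = (1 − cos θ)/κ = (1 − 0.98516)/0.2312 = 0.06417
z = sin θ / κ = 0.17162/0.2312 = 0.74231
x = ρ cos φ = 0.06417 × cos(4.73°) = 0.06396
y = ρ sin φ = 0.06417 × sin(4.73°) = 0.00529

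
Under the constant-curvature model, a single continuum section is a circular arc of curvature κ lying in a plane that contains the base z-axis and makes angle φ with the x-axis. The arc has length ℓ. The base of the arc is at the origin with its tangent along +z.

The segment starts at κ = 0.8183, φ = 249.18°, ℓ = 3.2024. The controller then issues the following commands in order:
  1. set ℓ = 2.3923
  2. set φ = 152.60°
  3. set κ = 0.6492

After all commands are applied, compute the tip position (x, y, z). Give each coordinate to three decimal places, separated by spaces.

-1.343 0.696 1.540

initial: κ=0.8183, φ=249.18°, ℓ=3.2024
cmd 1: set ℓ=2.3923 → (κ,φ,ℓ)=(0.8183,249.18°,2.3923) → tip=(-0.5982,-1.5732,1.1318)
cmd 2: set φ=152.60° → (κ,φ,ℓ)=(0.8183,152.60°,2.3923) → tip=(-1.4942,0.7745,1.1318)
cmd 3: set κ=0.6492 → (κ,φ,ℓ)=(0.6492,152.60°,2.3923) → tip=(-1.3433,0.6963,1.5401)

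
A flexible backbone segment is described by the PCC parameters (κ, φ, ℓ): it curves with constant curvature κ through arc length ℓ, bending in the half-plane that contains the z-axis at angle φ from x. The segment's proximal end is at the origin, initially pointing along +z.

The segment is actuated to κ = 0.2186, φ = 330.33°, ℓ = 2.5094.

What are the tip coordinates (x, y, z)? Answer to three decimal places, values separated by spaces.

0.583 -0.332 2.385

θ = κ·ℓ = 0.2186 × 2.5094 = 0.54855 rad
ρ = (1 − cos θ)/κ = (1 − 0.85328)/0.2186 = 0.67118
z = sin θ / κ = 0.52145/0.2186 = 2.38543
x = ρ cos φ = 0.67118 × cos(330.33°) = 0.58319
y = ρ sin φ = 0.67118 × sin(330.33°) = -0.33224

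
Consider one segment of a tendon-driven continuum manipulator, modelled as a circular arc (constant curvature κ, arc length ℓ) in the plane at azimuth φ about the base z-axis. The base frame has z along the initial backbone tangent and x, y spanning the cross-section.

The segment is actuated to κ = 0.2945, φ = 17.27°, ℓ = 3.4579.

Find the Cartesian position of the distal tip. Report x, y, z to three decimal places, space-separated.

θ = κ·ℓ = 0.2945 × 3.4579 = 1.01835 rad
ρ = (1 − cos θ)/κ = (1 − 0.52477)/0.2945 = 1.61368
z = sin θ / κ = 0.85124/0.2945 = 2.89047
x = ρ cos φ = 1.61368 × cos(17.27°) = 1.54093
y = ρ sin φ = 1.61368 × sin(17.27°) = 0.47906

1.541 0.479 2.890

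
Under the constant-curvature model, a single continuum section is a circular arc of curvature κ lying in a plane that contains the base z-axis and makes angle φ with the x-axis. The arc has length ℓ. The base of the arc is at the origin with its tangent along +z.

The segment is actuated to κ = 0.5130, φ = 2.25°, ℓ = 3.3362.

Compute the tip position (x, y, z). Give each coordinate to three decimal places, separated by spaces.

θ = κ·ℓ = 0.5130 × 3.3362 = 1.71147 rad
ρ = (1 − cos θ)/κ = (1 − -0.14021)/0.5130 = 2.22263
z = sin θ / κ = 0.99012/0.5130 = 1.93006
x = ρ cos φ = 2.22263 × cos(2.25°) = 2.22092
y = ρ sin φ = 2.22263 × sin(2.25°) = 0.08726

2.221 0.087 1.930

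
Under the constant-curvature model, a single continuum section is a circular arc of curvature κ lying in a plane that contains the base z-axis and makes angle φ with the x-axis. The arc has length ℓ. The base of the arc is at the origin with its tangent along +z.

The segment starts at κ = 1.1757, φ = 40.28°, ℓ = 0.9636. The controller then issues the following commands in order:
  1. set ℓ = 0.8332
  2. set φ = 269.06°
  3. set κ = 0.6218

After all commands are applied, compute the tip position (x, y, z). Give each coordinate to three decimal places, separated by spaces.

initial: κ=1.1757, φ=40.28°, ℓ=0.9636
cmd 1: set ℓ=0.8332 → (κ,φ,ℓ)=(1.1757,40.28°,0.8332) → tip=(0.2872,0.2434,0.7062)
cmd 2: set φ=269.06° → (κ,φ,ℓ)=(1.1757,269.06°,0.8332) → tip=(-0.0062,-0.3764,0.7062)
cmd 3: set κ=0.6218 → (κ,φ,ℓ)=(0.6218,269.06°,0.8332) → tip=(-0.0035,-0.2110,0.7964)

-0.003 -0.211 0.796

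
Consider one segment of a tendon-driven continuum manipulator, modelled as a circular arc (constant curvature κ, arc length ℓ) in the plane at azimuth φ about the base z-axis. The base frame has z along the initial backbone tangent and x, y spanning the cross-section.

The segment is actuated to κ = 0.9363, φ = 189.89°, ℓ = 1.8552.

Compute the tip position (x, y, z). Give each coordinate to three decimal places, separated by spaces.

θ = κ·ℓ = 0.9363 × 1.8552 = 1.73702 rad
ρ = (1 − cos θ)/κ = (1 − -0.16546)/0.9363 = 1.24475
z = sin θ / κ = 0.98622/0.9363 = 1.05331
x = ρ cos φ = 1.24475 × cos(189.89°) = -1.22626
y = ρ sin φ = 1.24475 × sin(189.89°) = -0.21380

-1.226 -0.214 1.053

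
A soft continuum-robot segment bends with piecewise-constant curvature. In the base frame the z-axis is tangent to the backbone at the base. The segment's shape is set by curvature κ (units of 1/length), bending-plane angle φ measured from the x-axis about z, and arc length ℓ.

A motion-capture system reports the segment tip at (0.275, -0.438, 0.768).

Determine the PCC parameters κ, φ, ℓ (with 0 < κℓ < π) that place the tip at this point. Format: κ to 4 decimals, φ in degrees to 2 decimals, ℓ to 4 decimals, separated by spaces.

1.2065 302.12 0.9824

ρ = √(x²+y²) = √(0.275² + -0.438²) = 0.51717
φ = atan2(y, x) mod 360° = atan2(-0.438, 0.275) = 302.1228°
|p|² = ρ² + z² = 0.51717² + 0.768² = 0.85729
κ = 2ρ / |p|² = 2×0.51717 / 0.85729 = 1.20653
θ = 2·atan2(ρ, z) = 2·atan2(0.51717, 0.768) = 1.18530 rad
ℓ = θ/κ = 1.18530/1.20653 = 0.98241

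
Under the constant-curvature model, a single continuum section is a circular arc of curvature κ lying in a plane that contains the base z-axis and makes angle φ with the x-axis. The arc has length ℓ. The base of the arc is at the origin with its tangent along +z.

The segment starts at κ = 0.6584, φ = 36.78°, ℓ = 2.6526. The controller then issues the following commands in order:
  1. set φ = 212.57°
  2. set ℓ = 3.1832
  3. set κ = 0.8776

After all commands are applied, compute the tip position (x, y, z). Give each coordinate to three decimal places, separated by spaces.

initial: κ=0.6584, φ=36.78°, ℓ=2.6526
cmd 1: set φ=212.57° → (κ,φ,ℓ)=(0.6584,212.57°,2.6526) → tip=(-1.5037,-0.9605,1.4955)
cmd 2: set ℓ=3.1832 → (κ,φ,ℓ)=(0.6584,212.57°,3.1832) → tip=(-1.9215,-1.2275,1.3143)
cmd 3: set κ=0.8776 → (κ,φ,ℓ)=(0.8776,212.57°,3.1832) → tip=(-1.8630,-1.1900,0.3886)

-1.863 -1.190 0.389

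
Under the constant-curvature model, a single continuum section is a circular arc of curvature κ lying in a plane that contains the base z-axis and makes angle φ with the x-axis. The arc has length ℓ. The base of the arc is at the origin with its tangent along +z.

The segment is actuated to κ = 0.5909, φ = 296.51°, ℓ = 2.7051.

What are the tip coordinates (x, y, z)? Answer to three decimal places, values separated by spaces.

θ = κ·ℓ = 0.5909 × 2.7051 = 1.59844 rad
ρ = (1 − cos θ)/κ = (1 − -0.02764)/0.5909 = 1.73912
z = sin θ / κ = 0.99962/0.5909 = 1.69169
x = ρ cos φ = 1.73912 × cos(296.51°) = 0.77626
y = ρ sin φ = 1.73912 × sin(296.51°) = -1.55626

0.776 -1.556 1.692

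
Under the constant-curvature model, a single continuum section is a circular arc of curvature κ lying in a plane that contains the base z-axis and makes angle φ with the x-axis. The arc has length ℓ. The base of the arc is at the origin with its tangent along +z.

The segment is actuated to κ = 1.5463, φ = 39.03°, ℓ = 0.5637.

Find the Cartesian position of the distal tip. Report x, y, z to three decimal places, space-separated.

θ = κ·ℓ = 1.5463 × 0.5637 = 0.87165 rad
ρ = (1 − cos θ)/κ = (1 − 0.64357)/1.5463 = 0.23051
z = sin θ / κ = 0.76539/1.5463 = 0.49498
x = ρ cos φ = 0.23051 × cos(39.03°) = 0.17906
y = ρ sin φ = 0.23051 × sin(39.03°) = 0.14516

0.179 0.145 0.495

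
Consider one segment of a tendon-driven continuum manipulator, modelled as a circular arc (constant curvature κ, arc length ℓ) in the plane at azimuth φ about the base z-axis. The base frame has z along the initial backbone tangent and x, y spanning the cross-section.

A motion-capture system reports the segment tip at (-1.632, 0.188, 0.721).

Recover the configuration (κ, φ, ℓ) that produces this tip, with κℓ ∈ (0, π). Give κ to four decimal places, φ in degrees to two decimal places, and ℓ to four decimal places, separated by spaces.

1.0208 173.43 2.2673

ρ = √(x²+y²) = √(-1.632² + 0.188²) = 1.64279
φ = atan2(y, x) mod 360° = atan2(0.188, -1.632) = 173.4287°
|p|² = ρ² + z² = 1.64279² + 0.721² = 3.21861
κ = 2ρ / |p|² = 2×1.64279 / 3.21861 = 1.02081
θ = 2·atan2(ρ, z) = 2·atan2(1.64279, 0.721) = 2.31445 rad
ℓ = θ/κ = 2.31445/1.02081 = 2.26727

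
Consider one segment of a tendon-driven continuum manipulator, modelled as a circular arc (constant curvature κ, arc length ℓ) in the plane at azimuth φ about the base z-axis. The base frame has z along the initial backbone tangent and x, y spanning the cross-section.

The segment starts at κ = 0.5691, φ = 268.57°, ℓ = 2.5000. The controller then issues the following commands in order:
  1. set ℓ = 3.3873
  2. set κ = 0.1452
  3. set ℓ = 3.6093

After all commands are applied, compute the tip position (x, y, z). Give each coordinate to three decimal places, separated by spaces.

-0.023 -0.924 3.446

initial: κ=0.5691, φ=268.57°, ℓ=2.5000
cmd 1: set ℓ=3.3873 → (κ,φ,ℓ)=(0.5691,268.57°,3.3873) → tip=(-0.0592,-2.3703,1.6464)
cmd 2: set κ=0.1452 → (κ,φ,ℓ)=(0.1452,268.57°,3.3873) → tip=(-0.0204,-0.8161,3.2524)
cmd 3: set ℓ=3.6093 → (κ,φ,ℓ)=(0.1452,268.57°,3.6093) → tip=(-0.0231,-0.9240,3.4463)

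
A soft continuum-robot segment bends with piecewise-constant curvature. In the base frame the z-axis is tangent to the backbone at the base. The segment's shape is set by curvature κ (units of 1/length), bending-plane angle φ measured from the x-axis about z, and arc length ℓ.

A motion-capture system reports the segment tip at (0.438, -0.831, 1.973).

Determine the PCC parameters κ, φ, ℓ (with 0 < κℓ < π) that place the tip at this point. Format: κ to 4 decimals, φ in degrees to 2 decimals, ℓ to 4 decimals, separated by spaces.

0.3934 297.79 2.2588

ρ = √(x²+y²) = √(0.438² + -0.831²) = 0.93936
φ = atan2(y, x) mod 360° = atan2(-0.831, 0.438) = 297.7926°
|p|² = ρ² + z² = 0.93936² + 1.973² = 4.77513
κ = 2ρ / |p|² = 2×0.93936 / 4.77513 = 0.39344
θ = 2·atan2(ρ, z) = 2·atan2(0.93936, 1.973) = 0.88871 rad
ℓ = θ/κ = 0.88871/0.39344 = 2.25881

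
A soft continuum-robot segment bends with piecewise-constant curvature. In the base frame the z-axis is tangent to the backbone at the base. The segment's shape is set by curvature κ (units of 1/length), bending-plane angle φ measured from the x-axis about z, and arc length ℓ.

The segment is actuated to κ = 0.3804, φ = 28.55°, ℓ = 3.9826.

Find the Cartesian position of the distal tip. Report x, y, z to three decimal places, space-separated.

θ = κ·ℓ = 0.3804 × 3.9826 = 1.51498 rad
ρ = (1 − cos θ)/κ = (1 − 0.05579)/0.3804 = 2.48216
z = sin θ / κ = 0.99844/0.3804 = 2.62472
x = ρ cos φ = 2.48216 × cos(28.55°) = 2.18033
y = ρ sin φ = 2.48216 × sin(28.55°) = 1.18629

2.180 1.186 2.625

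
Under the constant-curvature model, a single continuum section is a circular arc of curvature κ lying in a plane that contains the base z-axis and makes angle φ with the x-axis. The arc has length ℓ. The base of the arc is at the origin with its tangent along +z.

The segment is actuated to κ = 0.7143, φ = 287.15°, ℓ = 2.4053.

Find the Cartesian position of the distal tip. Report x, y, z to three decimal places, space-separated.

θ = κ·ℓ = 0.7143 × 2.4053 = 1.71811 rad
ρ = (1 − cos θ)/κ = (1 − -0.14678)/0.7143 = 1.60546
z = sin θ / κ = 0.98917/0.7143 = 1.38481
x = ρ cos φ = 1.60546 × cos(287.15°) = 0.47341
y = ρ sin φ = 1.60546 × sin(287.15°) = -1.53407

0.473 -1.534 1.385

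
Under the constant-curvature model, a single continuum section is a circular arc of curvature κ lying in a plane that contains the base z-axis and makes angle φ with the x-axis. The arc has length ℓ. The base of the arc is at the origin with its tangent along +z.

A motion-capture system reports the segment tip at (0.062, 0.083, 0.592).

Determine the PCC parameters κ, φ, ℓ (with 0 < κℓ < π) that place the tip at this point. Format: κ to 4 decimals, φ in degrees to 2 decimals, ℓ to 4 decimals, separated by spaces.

0.5736 53.24 0.6040

ρ = √(x²+y²) = √(0.062² + 0.083²) = 0.10360
φ = atan2(y, x) mod 360° = atan2(0.083, 0.062) = 53.2407°
|p|² = ρ² + z² = 0.10360² + 0.592² = 0.36120
κ = 2ρ / |p|² = 2×0.10360 / 0.36120 = 0.57365
θ = 2·atan2(ρ, z) = 2·atan2(0.10360, 0.592) = 0.34649 rad
ℓ = θ/κ = 0.34649/0.57365 = 0.60401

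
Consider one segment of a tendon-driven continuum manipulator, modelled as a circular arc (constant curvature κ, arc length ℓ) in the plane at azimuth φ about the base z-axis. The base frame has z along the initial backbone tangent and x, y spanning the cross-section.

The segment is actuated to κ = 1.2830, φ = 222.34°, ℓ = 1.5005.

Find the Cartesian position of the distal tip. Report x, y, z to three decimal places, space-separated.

-0.776 -0.707 0.731

θ = κ·ℓ = 1.2830 × 1.5005 = 1.92514 rad
ρ = (1 − cos θ)/κ = (1 − -0.34698)/1.2830 = 1.04986
z = sin θ / κ = 0.93787/1.2830 = 0.73100
x = ρ cos φ = 1.04986 × cos(222.34°) = -0.77602
y = ρ sin φ = 1.04986 × sin(222.34°) = -0.70711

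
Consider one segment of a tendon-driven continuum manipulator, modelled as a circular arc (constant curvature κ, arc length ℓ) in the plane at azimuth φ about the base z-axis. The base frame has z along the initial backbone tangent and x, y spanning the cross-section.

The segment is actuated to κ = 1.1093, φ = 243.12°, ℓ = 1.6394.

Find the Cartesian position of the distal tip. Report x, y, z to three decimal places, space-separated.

-0.508 -1.001 0.874

θ = κ·ℓ = 1.1093 × 1.6394 = 1.81859 rad
ρ = (1 − cos θ)/κ = (1 − -0.24526)/1.1093 = 1.12257
z = sin θ / κ = 0.96946/1.1093 = 0.87394
x = ρ cos φ = 1.12257 × cos(243.12°) = -0.50754
y = ρ sin φ = 1.12257 × sin(243.12°) = -1.00128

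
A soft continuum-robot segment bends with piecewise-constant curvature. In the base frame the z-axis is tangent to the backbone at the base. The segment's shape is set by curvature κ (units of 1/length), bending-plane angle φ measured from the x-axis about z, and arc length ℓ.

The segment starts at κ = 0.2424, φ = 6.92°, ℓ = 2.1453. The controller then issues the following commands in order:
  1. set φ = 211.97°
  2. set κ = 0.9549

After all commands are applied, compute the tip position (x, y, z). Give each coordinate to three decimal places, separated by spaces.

initial: κ=0.2424, φ=6.92°, ℓ=2.1453
cmd 1: set φ=211.97° → (κ,φ,ℓ)=(0.2424,211.97°,2.1453) → tip=(-0.4626,-0.2887,2.0499)
cmd 2: set κ=0.9549 → (κ,φ,ℓ)=(0.9549,211.97°,2.1453) → tip=(-1.2969,-0.8094,0.9300)

-1.297 -0.809 0.930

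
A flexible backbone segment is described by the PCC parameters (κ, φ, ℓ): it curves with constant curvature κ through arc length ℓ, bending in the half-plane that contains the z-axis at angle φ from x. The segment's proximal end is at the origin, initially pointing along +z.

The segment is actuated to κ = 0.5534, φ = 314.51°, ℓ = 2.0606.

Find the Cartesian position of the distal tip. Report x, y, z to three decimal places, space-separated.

0.738 -0.751 1.642

θ = κ·ℓ = 0.5534 × 2.0606 = 1.14034 rad
ρ = (1 − cos θ)/κ = (1 − 0.41729)/0.5534 = 1.05297
z = sin θ / κ = 0.90877/0.5534 = 1.64216
x = ρ cos φ = 1.05297 × cos(314.51°) = 0.73816
y = ρ sin φ = 1.05297 × sin(314.51°) = -0.75090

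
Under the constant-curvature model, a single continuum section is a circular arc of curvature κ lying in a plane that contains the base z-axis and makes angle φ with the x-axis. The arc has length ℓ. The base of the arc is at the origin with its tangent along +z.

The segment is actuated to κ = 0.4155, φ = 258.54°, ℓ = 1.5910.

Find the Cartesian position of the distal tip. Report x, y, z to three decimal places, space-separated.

-0.101 -0.497 1.478

θ = κ·ℓ = 0.4155 × 1.5910 = 0.66106 rad
ρ = (1 − cos θ)/κ = (1 − 0.78934)/0.4155 = 0.50700
z = sin θ / κ = 0.61395/0.4155 = 1.47763
x = ρ cos φ = 0.50700 × cos(258.54°) = -0.10073
y = ρ sin φ = 0.50700 × sin(258.54°) = -0.49689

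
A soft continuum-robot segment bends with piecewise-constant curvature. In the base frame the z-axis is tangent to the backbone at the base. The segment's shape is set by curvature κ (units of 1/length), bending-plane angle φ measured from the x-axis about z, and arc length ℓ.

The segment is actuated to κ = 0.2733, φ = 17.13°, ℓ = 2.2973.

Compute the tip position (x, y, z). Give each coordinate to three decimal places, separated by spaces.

θ = κ·ℓ = 0.2733 × 2.2973 = 0.62785 rad
ρ = (1 − cos θ)/κ = (1 − 0.80929)/0.2733 = 0.69780
z = sin θ / κ = 0.58741/0.2733 = 2.14932
x = ρ cos φ = 0.69780 × cos(17.13°) = 0.66685
y = ρ sin φ = 0.69780 × sin(17.13°) = 0.20553

0.667 0.206 2.149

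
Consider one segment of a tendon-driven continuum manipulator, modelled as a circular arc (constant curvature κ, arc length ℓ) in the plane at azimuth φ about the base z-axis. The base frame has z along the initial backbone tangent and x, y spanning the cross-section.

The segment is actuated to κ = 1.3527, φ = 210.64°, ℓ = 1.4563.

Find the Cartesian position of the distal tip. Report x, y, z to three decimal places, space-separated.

θ = κ·ℓ = 1.3527 × 1.4563 = 1.96994 rad
ρ = (1 − cos θ)/κ = (1 − -0.38863)/1.3527 = 1.02656
z = sin θ / κ = 0.92140/1.3527 = 0.68115
x = ρ cos φ = 1.02656 × cos(210.64°) = -0.88324
y = ρ sin φ = 1.02656 × sin(210.64°) = -0.52318

-0.883 -0.523 0.681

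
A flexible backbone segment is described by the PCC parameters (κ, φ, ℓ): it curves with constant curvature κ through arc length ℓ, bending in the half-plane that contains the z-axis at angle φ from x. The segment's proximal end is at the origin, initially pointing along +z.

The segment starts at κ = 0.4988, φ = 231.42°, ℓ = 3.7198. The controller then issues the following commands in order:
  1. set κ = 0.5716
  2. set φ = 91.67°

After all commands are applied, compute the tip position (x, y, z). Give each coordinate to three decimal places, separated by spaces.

-0.078 2.671 1.486

initial: κ=0.4988, φ=231.42°, ℓ=3.7198
cmd 1: set κ=0.5716 → (κ,φ,ℓ)=(0.5716,231.42°,3.7198) → tip=(-1.6663,-2.0888,1.4865)
cmd 2: set φ=91.67° → (κ,φ,ℓ)=(0.5716,91.67°,3.7198) → tip=(-0.0779,2.6709,1.4865)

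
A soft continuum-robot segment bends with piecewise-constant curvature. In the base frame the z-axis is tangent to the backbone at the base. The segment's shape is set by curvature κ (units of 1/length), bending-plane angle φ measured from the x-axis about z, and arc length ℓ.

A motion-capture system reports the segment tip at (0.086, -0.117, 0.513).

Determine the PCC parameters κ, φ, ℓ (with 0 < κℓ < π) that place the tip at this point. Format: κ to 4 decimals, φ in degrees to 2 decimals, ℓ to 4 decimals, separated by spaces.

1.0217 306.32 0.5400

ρ = √(x²+y²) = √(0.086² + -0.117²) = 0.14521
φ = atan2(y, x) mod 360° = atan2(-0.117, 0.086) = 306.3175°
|p|² = ρ² + z² = 0.14521² + 0.513² = 0.28425
κ = 2ρ / |p|² = 2×0.14521 / 0.28425 = 1.02167
θ = 2·atan2(ρ, z) = 2·atan2(0.14521, 0.513) = 0.55168 rad
ℓ = θ/κ = 0.55168/1.02167 = 0.53998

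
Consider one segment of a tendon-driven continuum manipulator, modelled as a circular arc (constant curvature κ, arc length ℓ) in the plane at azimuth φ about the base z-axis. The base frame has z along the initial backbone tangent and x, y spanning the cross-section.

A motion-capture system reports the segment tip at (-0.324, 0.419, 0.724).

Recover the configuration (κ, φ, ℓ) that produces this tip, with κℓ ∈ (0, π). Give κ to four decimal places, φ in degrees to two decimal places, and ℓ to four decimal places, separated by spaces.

1.3164 127.71 0.9596

ρ = √(x²+y²) = √(-0.324² + 0.419²) = 0.52966
φ = atan2(y, x) mod 360° = atan2(0.419, -0.324) = 127.7137°
|p|² = ρ² + z² = 0.52966² + 0.724² = 0.80471
κ = 2ρ / |p|² = 2×0.52966 / 0.80471 = 1.31639
θ = 2·atan2(ρ, z) = 2·atan2(0.52966, 0.724) = 1.26320 rad
ℓ = θ/κ = 1.26320/1.31639 = 0.95960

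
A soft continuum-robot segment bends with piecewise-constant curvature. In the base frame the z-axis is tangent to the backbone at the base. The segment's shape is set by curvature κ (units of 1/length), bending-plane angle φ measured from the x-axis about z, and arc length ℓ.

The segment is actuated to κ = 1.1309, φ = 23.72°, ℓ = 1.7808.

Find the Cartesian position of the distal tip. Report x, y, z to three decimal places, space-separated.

θ = κ·ℓ = 1.1309 × 1.7808 = 2.01391 rad
ρ = (1 − cos θ)/κ = (1 − -0.42875)/1.1309 = 1.26338
z = sin θ / κ = 0.90342/1.1309 = 0.79885
x = ρ cos φ = 1.26338 × cos(23.72°) = 1.15665
y = ρ sin φ = 1.26338 × sin(23.72°) = 0.50821

1.157 0.508 0.799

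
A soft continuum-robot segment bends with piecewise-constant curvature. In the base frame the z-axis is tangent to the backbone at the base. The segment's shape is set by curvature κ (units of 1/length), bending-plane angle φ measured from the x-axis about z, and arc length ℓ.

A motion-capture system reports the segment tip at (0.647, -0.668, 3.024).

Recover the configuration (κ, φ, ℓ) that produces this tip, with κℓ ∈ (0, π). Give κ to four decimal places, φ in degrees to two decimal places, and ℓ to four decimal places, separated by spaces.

ρ = √(x²+y²) = √(0.647² + -0.668²) = 0.92996
φ = atan2(y, x) mod 360° = atan2(-0.668, 0.647) = 314.0851°
|p|² = ρ² + z² = 0.92996² + 3.024² = 10.00941
κ = 2ρ / |p|² = 2×0.92996 / 10.00941 = 0.18582
θ = 2·atan2(ρ, z) = 2·atan2(0.92996, 3.024) = 0.59670 rad
ℓ = θ/κ = 0.59670/0.18582 = 3.21119

0.1858 314.09 3.2112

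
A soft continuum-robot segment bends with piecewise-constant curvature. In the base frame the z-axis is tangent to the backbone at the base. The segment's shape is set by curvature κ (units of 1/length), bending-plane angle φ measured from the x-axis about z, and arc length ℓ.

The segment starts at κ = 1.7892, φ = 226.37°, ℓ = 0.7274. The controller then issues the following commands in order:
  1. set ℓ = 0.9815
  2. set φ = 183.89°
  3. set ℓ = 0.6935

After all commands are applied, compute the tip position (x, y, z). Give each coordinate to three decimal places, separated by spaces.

-0.377 -0.026 0.529

initial: κ=1.7892, φ=226.37°, ℓ=0.7274
cmd 1: set ℓ=0.9815 → (κ,φ,ℓ)=(1.7892,226.37°,0.9815) → tip=(-0.4567,-0.4791,0.5493)
cmd 2: set φ=183.89° → (κ,φ,ℓ)=(1.7892,183.89°,0.9815) → tip=(-0.6604,-0.0449,0.5493)
cmd 3: set ℓ=0.6935 → (κ,φ,ℓ)=(1.7892,183.89°,0.6935) → tip=(-0.3769,-0.0256,0.5288)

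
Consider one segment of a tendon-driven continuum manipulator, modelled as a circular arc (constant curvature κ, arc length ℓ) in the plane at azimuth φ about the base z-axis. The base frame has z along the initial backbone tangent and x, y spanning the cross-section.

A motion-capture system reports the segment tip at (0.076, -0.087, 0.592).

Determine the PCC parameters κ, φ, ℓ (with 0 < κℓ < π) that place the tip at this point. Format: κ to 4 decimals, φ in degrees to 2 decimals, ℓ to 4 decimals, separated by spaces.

ρ = √(x²+y²) = √(0.076² + -0.087²) = 0.11552
φ = atan2(y, x) mod 360° = atan2(-0.087, 0.076) = 311.1393°
|p|² = ρ² + z² = 0.11552² + 0.592² = 0.36381
κ = 2ρ / |p|² = 2×0.11552 / 0.36381 = 0.63506
θ = 2·atan2(ρ, z) = 2·atan2(0.11552, 0.592) = 0.38543 rad
ℓ = θ/κ = 0.38543/0.63506 = 0.60692

0.6351 311.14 0.6069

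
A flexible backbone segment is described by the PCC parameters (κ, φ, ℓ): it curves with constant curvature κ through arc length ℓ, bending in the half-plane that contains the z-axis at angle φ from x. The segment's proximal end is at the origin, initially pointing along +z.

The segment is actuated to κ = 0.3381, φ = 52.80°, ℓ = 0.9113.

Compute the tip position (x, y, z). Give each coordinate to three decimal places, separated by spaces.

θ = κ·ℓ = 0.3381 × 0.9113 = 0.30811 rad
ρ = (1 − cos θ)/κ = (1 − 0.95291)/0.3381 = 0.13928
z = sin θ / κ = 0.30326/0.3381 = 0.89695
x = ρ cos φ = 0.13928 × cos(52.80°) = 0.08421
y = ρ sin φ = 0.13928 × sin(52.80°) = 0.11094

0.084 0.111 0.897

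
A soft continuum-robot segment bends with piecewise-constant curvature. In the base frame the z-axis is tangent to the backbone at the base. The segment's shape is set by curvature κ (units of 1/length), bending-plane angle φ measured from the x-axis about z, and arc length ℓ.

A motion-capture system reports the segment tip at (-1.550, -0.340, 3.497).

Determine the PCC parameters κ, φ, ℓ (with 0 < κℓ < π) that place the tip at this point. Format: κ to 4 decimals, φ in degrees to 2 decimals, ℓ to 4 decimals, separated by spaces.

ρ = √(x²+y²) = √(-1.550² + -0.340²) = 1.58685
φ = atan2(y, x) mod 360° = atan2(-0.340, -1.550) = 192.3722°
|p|² = ρ² + z² = 1.58685² + 3.497² = 14.74711
κ = 2ρ / |p|² = 2×1.58685 / 14.74711 = 0.21521
θ = 2·atan2(ρ, z) = 2·atan2(1.58685, 3.497) = 0.85198 rad
ℓ = θ/κ = 0.85198/0.21521 = 3.95885

0.2152 192.37 3.9588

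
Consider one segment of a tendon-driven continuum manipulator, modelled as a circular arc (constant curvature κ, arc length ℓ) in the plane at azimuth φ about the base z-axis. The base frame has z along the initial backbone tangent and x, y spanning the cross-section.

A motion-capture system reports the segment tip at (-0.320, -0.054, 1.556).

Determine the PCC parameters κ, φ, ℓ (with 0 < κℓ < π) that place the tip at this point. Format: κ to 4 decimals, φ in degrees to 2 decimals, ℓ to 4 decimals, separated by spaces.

0.2569 189.58 1.6007

ρ = √(x²+y²) = √(-0.320² + -0.054²) = 0.32452
φ = atan2(y, x) mod 360° = atan2(-0.054, -0.320) = 189.5784°
|p|² = ρ² + z² = 0.32452² + 1.556² = 2.52645
κ = 2ρ / |p|² = 2×0.32452 / 2.52645 = 0.25690
θ = 2·atan2(ρ, z) = 2·atan2(0.32452, 1.556) = 0.41123 rad
ℓ = θ/κ = 0.41123/0.25690 = 1.60074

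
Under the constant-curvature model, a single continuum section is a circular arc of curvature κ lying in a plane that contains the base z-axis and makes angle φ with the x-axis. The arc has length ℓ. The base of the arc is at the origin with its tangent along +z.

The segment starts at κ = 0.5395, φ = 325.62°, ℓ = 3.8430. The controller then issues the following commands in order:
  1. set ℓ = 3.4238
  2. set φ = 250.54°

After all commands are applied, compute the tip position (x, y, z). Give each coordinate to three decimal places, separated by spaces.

initial: κ=0.5395, φ=325.62°, ℓ=3.8430
cmd 1: set ℓ=3.4238 → (κ,φ,ℓ)=(0.5395,325.62°,3.4238) → tip=(1.9472,-1.3322,1.7832)
cmd 2: set φ=250.54° → (κ,φ,ℓ)=(0.5395,250.54°,3.4238) → tip=(-0.7860,-2.2245,1.7832)

-0.786 -2.225 1.783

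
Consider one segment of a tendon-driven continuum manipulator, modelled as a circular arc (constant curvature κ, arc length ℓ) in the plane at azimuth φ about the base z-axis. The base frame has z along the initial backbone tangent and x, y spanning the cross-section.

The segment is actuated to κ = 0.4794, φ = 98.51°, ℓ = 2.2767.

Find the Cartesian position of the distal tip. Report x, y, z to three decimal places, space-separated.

θ = κ·ℓ = 0.4794 × 2.2767 = 1.09145 rad
ρ = (1 − cos θ)/κ = (1 − 0.46120)/0.4794 = 1.12391
z = sin θ / κ = 0.88730/0.4794 = 1.85085
x = ρ cos φ = 1.12391 × cos(98.51°) = -0.16632
y = ρ sin φ = 1.12391 × sin(98.51°) = 1.11153

-0.166 1.112 1.851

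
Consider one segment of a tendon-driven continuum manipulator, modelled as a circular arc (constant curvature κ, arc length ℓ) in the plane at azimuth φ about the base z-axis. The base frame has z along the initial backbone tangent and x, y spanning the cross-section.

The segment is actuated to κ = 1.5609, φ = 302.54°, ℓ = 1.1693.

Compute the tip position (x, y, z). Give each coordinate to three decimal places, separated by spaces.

0.431 -0.676 0.620

θ = κ·ℓ = 1.5609 × 1.1693 = 1.82516 rad
ρ = (1 − cos θ)/κ = (1 − -0.25163)/1.5609 = 0.80186
z = sin θ / κ = 0.96782/1.5609 = 0.62004
x = ρ cos φ = 0.80186 × cos(302.54°) = 0.43131
y = ρ sin φ = 0.80186 × sin(302.54°) = -0.67598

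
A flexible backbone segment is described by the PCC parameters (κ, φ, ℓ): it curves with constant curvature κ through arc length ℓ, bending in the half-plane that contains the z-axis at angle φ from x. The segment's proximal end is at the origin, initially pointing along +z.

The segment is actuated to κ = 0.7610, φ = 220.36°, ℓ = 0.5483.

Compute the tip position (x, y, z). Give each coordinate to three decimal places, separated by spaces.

-0.086 -0.073 0.533

θ = κ·ℓ = 0.7610 × 0.5483 = 0.41726 rad
ρ = (1 − cos θ)/κ = (1 − 0.91420)/0.7610 = 0.11274
z = sin θ / κ = 0.40525/0.7610 = 0.53253
x = ρ cos φ = 0.11274 × cos(220.36°) = -0.08591
y = ρ sin φ = 0.11274 × sin(220.36°) = -0.07301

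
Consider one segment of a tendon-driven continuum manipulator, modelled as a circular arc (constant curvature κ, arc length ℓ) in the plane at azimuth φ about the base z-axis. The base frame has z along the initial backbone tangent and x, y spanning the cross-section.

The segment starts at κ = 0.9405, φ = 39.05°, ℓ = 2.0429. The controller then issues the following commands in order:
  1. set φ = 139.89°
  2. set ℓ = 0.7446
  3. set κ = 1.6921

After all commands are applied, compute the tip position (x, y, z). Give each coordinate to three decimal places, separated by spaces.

initial: κ=0.9405, φ=39.05°, ℓ=2.0429
cmd 1: set φ=139.89° → (κ,φ,ℓ)=(0.9405,139.89°,2.0429) → tip=(-1.0925,0.9203,0.9986)
cmd 2: set ℓ=0.7446 → (κ,φ,ℓ)=(0.9405,139.89°,0.7446) → tip=(-0.1914,0.1612,0.6852)
cmd 3: set κ=1.6921 → (κ,φ,ℓ)=(1.6921,139.89°,0.7446) → tip=(-0.3137,0.2643,0.5627)

-0.314 0.264 0.563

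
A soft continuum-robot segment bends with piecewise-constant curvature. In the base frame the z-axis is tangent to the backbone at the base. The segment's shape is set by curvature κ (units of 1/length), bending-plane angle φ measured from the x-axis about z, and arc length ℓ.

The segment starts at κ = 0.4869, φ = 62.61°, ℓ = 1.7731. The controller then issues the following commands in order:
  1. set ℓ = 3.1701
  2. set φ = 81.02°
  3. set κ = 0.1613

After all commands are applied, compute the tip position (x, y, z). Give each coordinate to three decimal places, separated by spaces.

0.124 0.783 3.034

initial: κ=0.4869, φ=62.61°, ℓ=1.7731
cmd 1: set ℓ=3.1701 → (κ,φ,ℓ)=(0.4869,62.61°,3.1701) → tip=(0.9191,1.7738,2.0530)
cmd 2: set φ=81.02° → (κ,φ,ℓ)=(0.4869,81.02°,3.1701) → tip=(0.3118,1.9733,2.0530)
cmd 3: set κ=0.1613 → (κ,φ,ℓ)=(0.1613,81.02°,3.1701) → tip=(0.1238,0.7833,3.0337)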